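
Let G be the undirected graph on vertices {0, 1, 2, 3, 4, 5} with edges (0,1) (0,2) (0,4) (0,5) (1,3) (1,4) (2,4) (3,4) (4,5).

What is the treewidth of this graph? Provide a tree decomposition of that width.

Each bag holds 3 vertices, so the decomposition has width 2, which upper-bounds the treewidth. On the other hand G contains the 3-clique {0, 1, 4}. A clique must lie in a single bag of any decomposition, so no decomposition can have width below 2. Combining the bounds, tw(G) = 2.

Treewidth 2.
One optimal decomposition is:
Bags: B1 = {0, 4, 5}  B2 = {0, 2, 4}  B3 = {0, 1, 4}  B4 = {1, 3, 4}
Tree: B1–B2, B1–B3, B3–B4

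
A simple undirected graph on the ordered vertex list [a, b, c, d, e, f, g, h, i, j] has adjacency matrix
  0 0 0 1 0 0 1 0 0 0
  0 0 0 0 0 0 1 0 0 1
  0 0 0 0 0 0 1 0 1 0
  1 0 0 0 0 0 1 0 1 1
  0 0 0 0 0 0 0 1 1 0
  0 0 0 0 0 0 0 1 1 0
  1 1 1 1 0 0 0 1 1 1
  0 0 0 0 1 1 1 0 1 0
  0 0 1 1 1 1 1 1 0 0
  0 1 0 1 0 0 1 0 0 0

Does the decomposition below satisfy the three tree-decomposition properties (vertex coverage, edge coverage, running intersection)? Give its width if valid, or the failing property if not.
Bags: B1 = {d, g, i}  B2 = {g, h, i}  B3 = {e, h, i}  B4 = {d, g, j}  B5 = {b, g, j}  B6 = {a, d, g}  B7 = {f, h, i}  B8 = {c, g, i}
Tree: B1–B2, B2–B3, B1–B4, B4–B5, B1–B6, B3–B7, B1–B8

Every vertex of G appears in some bag (union = {a, b, c, d, e, f, g, h, i, j}); every edge is covered by a bag; and for each vertex v the set of bags containing v is connected in the bag tree. The decomposition is therefore valid. The largest bag has 3 vertices, so the width is 2.

Yes; width 2.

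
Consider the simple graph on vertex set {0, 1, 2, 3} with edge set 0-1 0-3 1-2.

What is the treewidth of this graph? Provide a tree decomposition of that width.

Treewidth 1.
One such decomposition:
Bags: B1 = {0, 1}  B2 = {1, 2}  B3 = {0, 3}
Tree: B1–B2, B1–B3

Each bag holds 2 vertices, so the decomposition has width 1, which upper-bounds the treewidth. Since G has at least one edge (e.g. 1–0), it is not an edgeless graph, so tw(G) ≥ 1. The upper and lower bounds meet at 1, so that is the treewidth.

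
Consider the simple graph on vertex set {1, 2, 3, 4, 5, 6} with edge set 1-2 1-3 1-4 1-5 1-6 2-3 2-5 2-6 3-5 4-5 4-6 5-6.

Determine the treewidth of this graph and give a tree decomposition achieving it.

Every bag has size at most 4, so the width is 4 − 1 = 3 and tw(G) ≤ 3. Conversely, {1, 2, 3, 5} is a clique of size 4, and the vertices of any clique must share a bag in every tree decomposition; so some bag has ≥ 4 vertices and tw(G) ≥ 3. The upper and lower bounds meet at 3, so that is the treewidth.

Treewidth 3.
Bags: B1 = {1, 2, 5, 6}  B2 = {1, 4, 5, 6}  B3 = {1, 2, 3, 5}
Tree: B1–B2, B1–B3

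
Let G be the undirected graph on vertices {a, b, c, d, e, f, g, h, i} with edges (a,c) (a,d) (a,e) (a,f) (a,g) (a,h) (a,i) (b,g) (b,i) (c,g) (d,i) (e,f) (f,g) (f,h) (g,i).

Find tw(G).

2

A width-2 tree decomposition is:
Bags: B1 = {a, f, g}  B2 = {a, g, i}  B3 = {a, e, f}  B4 = {a, f, h}  B5 = {b, g, i}  B6 = {a, d, i}  B7 = {a, c, g}
Tree: B1–B2, B1–B3, B3–B4, B2–B5, B2–B6, B2–B7
The largest bag has 3 vertices, giving width 2; this decomposition certifies tw(G) ≤ 2. Conversely, {a, d, i} is a clique of size 3, and the vertices of any clique must share a bag in every tree decomposition; so some bag has ≥ 3 vertices and tw(G) ≥ 2. The upper and lower bounds meet at 2, so that is the treewidth.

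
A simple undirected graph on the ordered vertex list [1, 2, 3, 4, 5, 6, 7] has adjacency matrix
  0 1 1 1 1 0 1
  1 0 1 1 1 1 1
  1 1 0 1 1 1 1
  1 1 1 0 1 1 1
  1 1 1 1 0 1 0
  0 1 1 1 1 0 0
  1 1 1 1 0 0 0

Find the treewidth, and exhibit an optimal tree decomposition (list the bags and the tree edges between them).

Every bag has size at most 5, so the width is 5 − 1 = 4 and tw(G) ≤ 4. For the lower bound, the 5 vertices {1, 2, 3, 4, 5} are pairwise adjacent, and any tree decomposition puts a clique entirely inside one bag — forcing width ≥ 4. Hence tw(G) = 4 exactly.

Treewidth 4.
One optimal decomposition is:
Bags: B1 = {2, 3, 4, 5, 6}  B2 = {1, 2, 3, 4, 5}  B3 = {1, 2, 3, 4, 7}
Tree: B1–B2, B2–B3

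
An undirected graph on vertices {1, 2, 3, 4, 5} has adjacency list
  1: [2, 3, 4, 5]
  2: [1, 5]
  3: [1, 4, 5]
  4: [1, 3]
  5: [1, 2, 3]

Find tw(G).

2

A width-2 tree decomposition is:
Bags: B1 = {1, 3, 4}  B2 = {1, 3, 5}  B3 = {1, 2, 5}
Tree: B1–B2, B2–B3
Every bag has size at most 3, so the width is 3 − 1 = 2 and tw(G) ≤ 2. For the lower bound, the 3 vertices {1, 2, 5} are pairwise adjacent, and any tree decomposition puts a clique entirely inside one bag — forcing width ≥ 2. The upper and lower bounds meet at 2, so that is the treewidth.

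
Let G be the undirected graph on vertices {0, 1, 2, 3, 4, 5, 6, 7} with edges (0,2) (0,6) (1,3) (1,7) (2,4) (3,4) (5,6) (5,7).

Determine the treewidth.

A width-2 tree decomposition is:
Bags: B1 = {2, 3, 4}  B2 = {1, 2, 3}  B3 = {1, 2, 7}  B4 = {2, 5, 7}  B5 = {2, 5, 6}  B6 = {0, 2, 6}
Tree: B1–B2, B2–B3, B3–B4, B4–B5, B5–B6
Each bag holds 3 vertices, so the decomposition has width 2, which upper-bounds the treewidth. For the lower bound, G contains the cycle 2–4–3–1–7–5–6–0–2, so G is not a forest; only forests have treewidth ≤ 1, hence tw(G) ≥ 2. Therefore the treewidth is 2.

2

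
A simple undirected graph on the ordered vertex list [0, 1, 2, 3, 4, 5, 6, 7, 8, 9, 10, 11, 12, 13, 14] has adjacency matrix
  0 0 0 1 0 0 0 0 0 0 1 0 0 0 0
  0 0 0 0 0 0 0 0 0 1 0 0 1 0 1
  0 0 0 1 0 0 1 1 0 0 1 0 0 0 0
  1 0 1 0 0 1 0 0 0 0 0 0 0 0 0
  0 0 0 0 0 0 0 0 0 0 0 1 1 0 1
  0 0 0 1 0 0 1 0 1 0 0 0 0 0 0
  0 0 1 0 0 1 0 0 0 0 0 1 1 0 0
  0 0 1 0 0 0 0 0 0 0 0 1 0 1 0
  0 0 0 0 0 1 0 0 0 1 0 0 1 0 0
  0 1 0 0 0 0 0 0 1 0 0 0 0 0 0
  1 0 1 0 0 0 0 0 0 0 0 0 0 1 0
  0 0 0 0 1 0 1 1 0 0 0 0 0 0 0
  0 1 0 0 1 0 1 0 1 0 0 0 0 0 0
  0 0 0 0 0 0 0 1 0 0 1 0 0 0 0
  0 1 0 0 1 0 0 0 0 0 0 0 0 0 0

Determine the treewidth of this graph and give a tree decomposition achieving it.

Treewidth 3.
One such decomposition:
Bags: B1 = {1, 8, 9, 14}  B2 = {1, 8, 12, 14}  B3 = {4, 8, 12, 14}  B4 = {4, 5, 8, 12}  B5 = {4, 5, 6, 12}  B6 = {4, 5, 6, 11}  B7 = {3, 5, 6, 11}  B8 = {2, 3, 6, 11}  B9 = {2, 3, 7, 11}  B10 = {0, 2, 3, 7}  B11 = {0, 2, 7, 10}  B12 = {0, 7, 10, 13}
Tree: B1–B2, B2–B3, B3–B4, B4–B5, B5–B6, B6–B7, B7–B8, B8–B9, B9–B10, B10–B11, B11–B12

Every bag has size at most 4, so the width is 4 − 1 = 3 and tw(G) ≤ 3. For the lower bound: the 4 vertex sets {1,9,14}, {8}, {12}, {4,5,6,11} are disjoint, each induces a connected subgraph, and every pair is joined by at least one edge of G. Contracting each set to a single vertex therefore yields K_{4} as a minor, and since treewidth is minor-monotone, tw(G) ≥ tw(K_{4}) = 3. Therefore the treewidth is 3.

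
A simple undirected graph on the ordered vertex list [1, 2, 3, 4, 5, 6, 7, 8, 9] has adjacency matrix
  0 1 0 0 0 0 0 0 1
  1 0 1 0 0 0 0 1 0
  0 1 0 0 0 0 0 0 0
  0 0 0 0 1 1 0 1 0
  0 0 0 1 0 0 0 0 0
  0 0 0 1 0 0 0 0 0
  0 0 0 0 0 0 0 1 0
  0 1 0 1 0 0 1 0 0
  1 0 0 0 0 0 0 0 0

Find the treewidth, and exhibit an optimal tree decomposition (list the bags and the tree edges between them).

Treewidth 1.
One such decomposition:
Bags: B1 = {2, 8}  B2 = {1, 2}  B3 = {4, 8}  B4 = {2, 3}  B5 = {4, 6}  B6 = {7, 8}  B7 = {4, 5}  B8 = {1, 9}
Tree: B1–B2, B1–B3, B2–B4, B3–B5, B1–B6, B3–B7, B2–B8

The largest bag has 2 vertices, giving width 1; this decomposition certifies tw(G) ≤ 1. Any graph with an edge has treewidth ≥ 1, and G has the edge 8–2. Therefore the treewidth is 1.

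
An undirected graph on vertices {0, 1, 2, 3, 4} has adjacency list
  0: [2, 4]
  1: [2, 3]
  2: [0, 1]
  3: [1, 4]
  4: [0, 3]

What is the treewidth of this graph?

2

A width-2 tree decomposition is:
Bags: B1 = {0, 1, 2}  B2 = {0, 1, 4}  B3 = {1, 3, 4}
Tree: B1–B2, B2–B3
Each bag holds 3 vertices, so the decomposition has width 2, which upper-bounds the treewidth. The edges 1–2–0–4–3–1 form a cycle, so G is not a tree and its treewidth is at least 2. The upper and lower bounds meet at 2, so that is the treewidth.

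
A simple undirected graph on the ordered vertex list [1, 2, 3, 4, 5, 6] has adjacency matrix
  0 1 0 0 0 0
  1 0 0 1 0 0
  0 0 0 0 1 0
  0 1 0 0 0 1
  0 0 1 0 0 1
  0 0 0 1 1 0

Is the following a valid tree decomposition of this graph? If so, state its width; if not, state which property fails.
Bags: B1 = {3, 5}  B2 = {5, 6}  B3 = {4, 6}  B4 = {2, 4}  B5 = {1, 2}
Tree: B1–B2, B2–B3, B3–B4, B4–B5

Vertex coverage: the bags together contain {1, 2, 3, 4, 5, 6}, the full vertex set. Edge coverage: each edge of G has both endpoints in at least one bag. Running intersection: for every vertex, the bags containing it form a connected subtree. All three properties hold, so this is a valid tree decomposition of width max|bag| − 1 = 1, and hence tw(G) ≤ 1.

Yes; width 1.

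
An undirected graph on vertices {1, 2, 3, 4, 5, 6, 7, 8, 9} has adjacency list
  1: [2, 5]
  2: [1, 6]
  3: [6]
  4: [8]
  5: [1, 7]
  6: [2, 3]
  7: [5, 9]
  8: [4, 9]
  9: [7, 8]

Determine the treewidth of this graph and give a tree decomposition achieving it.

Treewidth 1.
One such decomposition:
Bags: B1 = {4, 8}  B2 = {8, 9}  B3 = {7, 9}  B4 = {5, 7}  B5 = {1, 5}  B6 = {1, 2}  B7 = {2, 6}  B8 = {3, 6}
Tree: B1–B2, B2–B3, B3–B4, B4–B5, B5–B6, B6–B7, B7–B8

Each bag holds 2 vertices, so the decomposition has width 1, which upper-bounds the treewidth. Any graph with an edge has treewidth ≥ 1, and G has the edge 4–8. Therefore the treewidth is 1.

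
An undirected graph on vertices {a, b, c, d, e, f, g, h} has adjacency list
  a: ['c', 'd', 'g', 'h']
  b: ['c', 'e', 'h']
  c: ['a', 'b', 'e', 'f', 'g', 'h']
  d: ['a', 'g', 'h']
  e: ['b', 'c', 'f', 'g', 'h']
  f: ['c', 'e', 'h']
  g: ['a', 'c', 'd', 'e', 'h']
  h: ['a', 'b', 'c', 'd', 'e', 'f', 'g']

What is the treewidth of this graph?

A width-3 tree decomposition is:
Bags: B1 = {c, e, g, h}  B2 = {b, c, e, h}  B3 = {c, e, f, h}  B4 = {a, c, g, h}  B5 = {a, d, g, h}
Tree: B1–B2, B1–B3, B1–B4, B4–B5
Each bag holds 4 vertices, so the decomposition has width 3, which upper-bounds the treewidth. Conversely, {a, d, g, h} is a clique of size 4, and the vertices of any clique must share a bag in every tree decomposition; so some bag has ≥ 4 vertices and tw(G) ≥ 3. Combining the bounds, tw(G) = 3.

3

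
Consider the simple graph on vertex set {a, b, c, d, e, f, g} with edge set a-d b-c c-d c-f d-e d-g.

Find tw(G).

1

A width-1 tree decomposition is:
Bags: B1 = {d, g}  B2 = {a, d}  B3 = {c, d}  B4 = {c, f}  B5 = {d, e}  B6 = {b, c}
Tree: B1–B2, B1–B3, B3–B4, B2–B5, B3–B6
Every bag has size at most 2, so the width is 2 − 1 = 1 and tw(G) ≤ 1. Any graph with an edge has treewidth ≥ 1, and G has the edge d–g. The upper and lower bounds meet at 1, so that is the treewidth.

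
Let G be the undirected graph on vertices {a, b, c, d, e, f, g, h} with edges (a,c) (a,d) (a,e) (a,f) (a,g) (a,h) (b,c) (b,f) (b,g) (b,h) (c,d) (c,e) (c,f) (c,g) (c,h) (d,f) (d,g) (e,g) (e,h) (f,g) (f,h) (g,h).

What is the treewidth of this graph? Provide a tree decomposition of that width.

The largest bag has 5 vertices, giving width 4; this decomposition certifies tw(G) ≤ 4. Conversely, {a, c, e, g, h} is a clique of size 5, and the vertices of any clique must share a bag in every tree decomposition; so some bag has ≥ 5 vertices and tw(G) ≥ 4. Hence tw(G) = 4 exactly.

Treewidth 4.
One such decomposition:
Bags: B1 = {b, c, f, g, h}  B2 = {a, c, f, g, h}  B3 = {a, c, d, f, g}  B4 = {a, c, e, g, h}
Tree: B1–B2, B2–B3, B2–B4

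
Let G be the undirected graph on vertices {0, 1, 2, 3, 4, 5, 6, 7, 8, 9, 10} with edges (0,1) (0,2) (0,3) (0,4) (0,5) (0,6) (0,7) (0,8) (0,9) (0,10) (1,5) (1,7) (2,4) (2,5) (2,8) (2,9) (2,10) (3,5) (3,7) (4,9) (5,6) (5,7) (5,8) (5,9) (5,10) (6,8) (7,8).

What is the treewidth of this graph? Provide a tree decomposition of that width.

Treewidth 3.
One optimal decomposition is:
Bags: B1 = {0, 2, 4, 9}  B2 = {0, 2, 5, 9}  B3 = {0, 2, 5, 8}  B4 = {0, 5, 6, 8}  B5 = {0, 5, 7, 8}  B6 = {0, 1, 5, 7}  B7 = {0, 3, 5, 7}  B8 = {0, 2, 5, 10}
Tree: B1–B2, B2–B3, B3–B4, B4–B5, B5–B6, B6–B7, B2–B8

Every bag has size at most 4, so the width is 4 − 1 = 3 and tw(G) ≤ 3. On the other hand G contains the 4-clique {0, 2, 4, 9}. A clique must lie in a single bag of any decomposition, so no decomposition can have width below 3. Combining the bounds, tw(G) = 3.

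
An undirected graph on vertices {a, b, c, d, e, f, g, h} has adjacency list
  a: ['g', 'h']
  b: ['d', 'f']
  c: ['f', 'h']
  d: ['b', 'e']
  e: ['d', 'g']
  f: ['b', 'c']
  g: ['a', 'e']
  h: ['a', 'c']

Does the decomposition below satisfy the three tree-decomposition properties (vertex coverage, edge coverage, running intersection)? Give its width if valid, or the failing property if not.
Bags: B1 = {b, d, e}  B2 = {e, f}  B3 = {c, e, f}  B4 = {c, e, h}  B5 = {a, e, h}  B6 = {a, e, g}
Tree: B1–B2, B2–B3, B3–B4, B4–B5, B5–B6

No — edge (b,f) lies in no bag.

A tree decomposition must satisfy three properties: every vertex lies in some bag; for every edge, both endpoints lie together in some bag; and for every vertex, the bags containing it form a connected subtree. Here edge (b,f) lies in no bag, so the decomposition is invalid.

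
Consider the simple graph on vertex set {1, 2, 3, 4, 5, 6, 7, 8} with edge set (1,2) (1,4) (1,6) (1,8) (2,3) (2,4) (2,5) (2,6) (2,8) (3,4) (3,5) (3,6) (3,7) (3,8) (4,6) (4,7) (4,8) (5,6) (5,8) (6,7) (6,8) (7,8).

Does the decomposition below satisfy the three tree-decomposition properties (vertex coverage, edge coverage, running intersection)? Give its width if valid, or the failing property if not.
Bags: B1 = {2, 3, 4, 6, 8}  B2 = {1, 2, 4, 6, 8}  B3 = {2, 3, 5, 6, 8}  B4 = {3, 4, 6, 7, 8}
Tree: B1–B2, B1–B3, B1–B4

Yes; width 4.

Vertex coverage: the bags together contain {1, 2, 3, 4, 5, 6, 7, 8}, the full vertex set. Edge coverage: each edge of G has both endpoints in at least one bag. Running intersection: for every vertex, the bags containing it form a connected subtree. All three properties hold, so this is a valid tree decomposition of width max|bag| − 1 = 4, and hence tw(G) ≤ 4.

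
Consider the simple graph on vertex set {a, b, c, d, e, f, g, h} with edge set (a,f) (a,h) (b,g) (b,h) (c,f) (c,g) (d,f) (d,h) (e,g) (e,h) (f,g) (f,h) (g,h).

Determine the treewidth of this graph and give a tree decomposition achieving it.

Treewidth 2.
One such decomposition:
Bags: B1 = {f, g, h}  B2 = {e, g, h}  B3 = {b, g, h}  B4 = {a, f, h}  B5 = {d, f, h}  B6 = {c, f, g}
Tree: B1–B2, B2–B3, B1–B4, B4–B5, B1–B6

Every bag has size at most 3, so the width is 3 − 1 = 2 and tw(G) ≤ 2. On the other hand G contains the 3-clique {e, g, h}. A clique must lie in a single bag of any decomposition, so no decomposition can have width below 2. Therefore the treewidth is 2.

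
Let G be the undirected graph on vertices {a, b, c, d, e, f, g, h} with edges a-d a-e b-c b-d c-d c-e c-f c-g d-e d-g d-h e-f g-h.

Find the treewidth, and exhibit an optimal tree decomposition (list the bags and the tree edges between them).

Treewidth 2.
One optimal decomposition is:
Bags: B1 = {c, d, e}  B2 = {c, d, g}  B3 = {b, c, d}  B4 = {a, d, e}  B5 = {d, g, h}  B6 = {c, e, f}
Tree: B1–B2, B2–B3, B1–B4, B2–B5, B1–B6

Each bag holds 3 vertices, so the decomposition has width 2, which upper-bounds the treewidth. Conversely, {d, g, h} is a clique of size 3, and the vertices of any clique must share a bag in every tree decomposition; so some bag has ≥ 3 vertices and tw(G) ≥ 2. Hence tw(G) = 2 exactly.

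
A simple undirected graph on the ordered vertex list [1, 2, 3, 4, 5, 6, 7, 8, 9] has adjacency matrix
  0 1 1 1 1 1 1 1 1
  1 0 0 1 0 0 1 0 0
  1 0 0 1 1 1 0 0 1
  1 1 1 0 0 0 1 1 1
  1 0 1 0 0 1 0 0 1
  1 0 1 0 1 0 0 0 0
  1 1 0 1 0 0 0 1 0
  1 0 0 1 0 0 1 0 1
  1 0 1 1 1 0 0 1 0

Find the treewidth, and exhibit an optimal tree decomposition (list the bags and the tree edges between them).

Each bag holds 4 vertices, so the decomposition has width 3, which upper-bounds the treewidth. For the lower bound, the 4 vertices {1, 4, 8, 9} are pairwise adjacent, and any tree decomposition puts a clique entirely inside one bag — forcing width ≥ 3. Hence tw(G) = 3 exactly.

Treewidth 3.
Bags: B1 = {1, 4, 7, 8}  B2 = {1, 4, 8, 9}  B3 = {1, 2, 4, 7}  B4 = {1, 3, 4, 9}  B5 = {1, 3, 5, 9}  B6 = {1, 3, 5, 6}
Tree: B1–B2, B1–B3, B2–B4, B4–B5, B5–B6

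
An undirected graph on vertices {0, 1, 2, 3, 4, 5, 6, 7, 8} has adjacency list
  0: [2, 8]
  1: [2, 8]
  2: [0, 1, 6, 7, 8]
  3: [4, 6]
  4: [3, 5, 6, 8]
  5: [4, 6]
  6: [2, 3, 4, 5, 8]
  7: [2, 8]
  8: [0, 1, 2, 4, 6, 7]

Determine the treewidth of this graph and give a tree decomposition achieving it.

Treewidth 2.
One optimal decomposition is:
Bags: B1 = {4, 5, 6}  B2 = {4, 6, 8}  B3 = {2, 6, 8}  B4 = {3, 4, 6}  B5 = {2, 7, 8}  B6 = {0, 2, 8}  B7 = {1, 2, 8}
Tree: B1–B2, B2–B3, B1–B4, B3–B5, B5–B6, B3–B7

The largest bag has 3 vertices, giving width 2; this decomposition certifies tw(G) ≤ 2. Conversely, {0, 2, 8} is a clique of size 3, and the vertices of any clique must share a bag in every tree decomposition; so some bag has ≥ 3 vertices and tw(G) ≥ 2. Therefore the treewidth is 2.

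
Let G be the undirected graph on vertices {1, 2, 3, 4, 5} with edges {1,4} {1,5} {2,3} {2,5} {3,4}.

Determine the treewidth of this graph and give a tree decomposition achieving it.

Each bag holds 3 vertices, so the decomposition has width 2, which upper-bounds the treewidth. For the lower bound, G contains the cycle 2–5–1–4–3–2, so G is not a forest; only forests have treewidth ≤ 1, hence tw(G) ≥ 2. Combining the bounds, tw(G) = 2.

Treewidth 2.
One such decomposition:
Bags: B1 = {1, 2, 5}  B2 = {1, 2, 4}  B3 = {2, 3, 4}
Tree: B1–B2, B2–B3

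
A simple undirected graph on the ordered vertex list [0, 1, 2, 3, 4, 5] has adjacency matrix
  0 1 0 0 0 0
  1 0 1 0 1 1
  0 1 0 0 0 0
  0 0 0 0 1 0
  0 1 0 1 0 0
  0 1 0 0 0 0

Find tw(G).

1

A width-1 tree decomposition is:
Bags: B1 = {1, 2}  B2 = {1, 4}  B3 = {0, 1}  B4 = {1, 5}  B5 = {3, 4}
Tree: B1–B2, B2–B3, B1–B4, B2–B5
Each bag holds 2 vertices, so the decomposition has width 1, which upper-bounds the treewidth. G has an edge, so its treewidth is at least 1. Combining the bounds, tw(G) = 1.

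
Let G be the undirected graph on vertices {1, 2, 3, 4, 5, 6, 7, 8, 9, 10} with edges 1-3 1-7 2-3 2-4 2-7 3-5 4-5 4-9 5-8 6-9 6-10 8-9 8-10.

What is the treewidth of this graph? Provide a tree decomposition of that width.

Treewidth 2.
One such decomposition:
Bags: B1 = {1, 3, 7}  B2 = {2, 3, 7}  B3 = {2, 3, 5}  B4 = {2, 4, 5}  B5 = {4, 5, 8}  B6 = {4, 8, 9}  B7 = {8, 9, 10}  B8 = {6, 9, 10}
Tree: B1–B2, B2–B3, B3–B4, B4–B5, B5–B6, B6–B7, B7–B8

The largest bag has 3 vertices, giving width 2; this decomposition certifies tw(G) ≤ 2. Since 1–7–2–3–1 is a cycle in G, G is not acyclic. Forests are exactly the graphs of treewidth ≤ 1, so tw(G) ≥ 2. Hence tw(G) = 2 exactly.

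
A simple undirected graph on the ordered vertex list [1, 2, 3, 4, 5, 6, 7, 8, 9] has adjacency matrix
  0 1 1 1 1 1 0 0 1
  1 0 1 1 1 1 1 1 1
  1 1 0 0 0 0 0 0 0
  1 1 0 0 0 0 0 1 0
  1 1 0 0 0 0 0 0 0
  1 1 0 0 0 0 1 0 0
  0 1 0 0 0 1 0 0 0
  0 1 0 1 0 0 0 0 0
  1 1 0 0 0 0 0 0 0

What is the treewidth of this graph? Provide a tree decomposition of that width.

Treewidth 2.
Bags: B1 = {2, 6, 7}  B2 = {1, 2, 6}  B3 = {1, 2, 3}  B4 = {1, 2, 4}  B5 = {1, 2, 5}  B6 = {1, 2, 9}  B7 = {2, 4, 8}
Tree: B1–B2, B2–B3, B2–B4, B2–B5, B5–B6, B4–B7

Each bag holds 3 vertices, so the decomposition has width 2, which upper-bounds the treewidth. On the other hand G contains the 3-clique {2, 4, 8}. A clique must lie in a single bag of any decomposition, so no decomposition can have width below 2. Combining the bounds, tw(G) = 2.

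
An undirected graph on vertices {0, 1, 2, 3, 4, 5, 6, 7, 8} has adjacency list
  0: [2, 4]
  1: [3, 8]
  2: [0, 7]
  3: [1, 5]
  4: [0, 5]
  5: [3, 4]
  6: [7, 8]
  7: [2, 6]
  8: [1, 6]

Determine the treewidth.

A width-2 tree decomposition is:
Bags: B1 = {1, 3, 5}  B2 = {1, 5, 8}  B3 = {5, 6, 8}  B4 = {5, 6, 7}  B5 = {2, 5, 7}  B6 = {0, 2, 5}  B7 = {0, 4, 5}
Tree: B1–B2, B2–B3, B3–B4, B4–B5, B5–B6, B6–B7
Each bag holds 3 vertices, so the decomposition has width 2, which upper-bounds the treewidth. The edges 5–3–1–8–6–7–2–0–4–5 form a cycle, so G is not a tree and its treewidth is at least 2. The upper and lower bounds meet at 2, so that is the treewidth.

2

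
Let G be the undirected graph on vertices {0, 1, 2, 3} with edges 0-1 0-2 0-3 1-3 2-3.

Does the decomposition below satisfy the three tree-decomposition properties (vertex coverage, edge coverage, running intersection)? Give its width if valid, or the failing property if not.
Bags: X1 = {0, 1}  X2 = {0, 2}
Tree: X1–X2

A tree decomposition must satisfy three properties: every vertex lies in some bag; for every edge, both endpoints lie together in some bag; and for every vertex, the bags containing it form a connected subtree. Here vertex 3 appears in no bag, so the decomposition is invalid.

No — vertex 3 appears in no bag.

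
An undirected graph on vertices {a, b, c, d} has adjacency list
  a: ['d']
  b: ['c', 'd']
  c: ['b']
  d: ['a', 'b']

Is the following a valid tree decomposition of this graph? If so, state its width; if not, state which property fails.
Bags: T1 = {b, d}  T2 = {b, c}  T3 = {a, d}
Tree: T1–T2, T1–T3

Every vertex of G appears in some bag (union = {a, b, c, d}); every edge is covered by a bag; and for each vertex v the set of bags containing v is connected in the bag tree. The decomposition is therefore valid. The largest bag has 2 vertices, so the width is 1.

Yes; width 1.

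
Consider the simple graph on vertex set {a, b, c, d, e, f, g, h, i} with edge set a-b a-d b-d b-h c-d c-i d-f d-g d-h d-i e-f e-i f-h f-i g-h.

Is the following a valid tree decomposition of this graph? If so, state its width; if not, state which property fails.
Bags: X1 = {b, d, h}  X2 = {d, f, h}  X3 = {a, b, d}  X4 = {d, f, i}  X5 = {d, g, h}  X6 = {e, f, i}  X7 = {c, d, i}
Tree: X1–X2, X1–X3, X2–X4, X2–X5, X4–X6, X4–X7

Yes; width 2.

Vertex coverage: the bags together contain {a, b, c, d, e, f, g, h, i}, the full vertex set. Edge coverage: each edge of G has both endpoints in at least one bag. Running intersection: for every vertex, the bags containing it form a connected subtree. All three properties hold, so this is a valid tree decomposition of width max|bag| − 1 = 2, and hence tw(G) ≤ 2.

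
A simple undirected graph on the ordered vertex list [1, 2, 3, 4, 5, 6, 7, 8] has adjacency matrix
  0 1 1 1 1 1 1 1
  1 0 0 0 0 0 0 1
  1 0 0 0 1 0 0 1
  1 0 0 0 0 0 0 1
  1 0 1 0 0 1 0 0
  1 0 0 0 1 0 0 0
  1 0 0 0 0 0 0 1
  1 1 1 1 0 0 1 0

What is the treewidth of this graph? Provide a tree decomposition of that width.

Treewidth 2.
One such decomposition:
Bags: B1 = {1, 3, 5}  B2 = {1, 3, 8}  B3 = {1, 2, 8}  B4 = {1, 7, 8}  B5 = {1, 4, 8}  B6 = {1, 5, 6}
Tree: B1–B2, B2–B3, B3–B4, B3–B5, B1–B6

Every bag has size at most 3, so the width is 3 − 1 = 2 and tw(G) ≤ 2. For the lower bound, the 3 vertices {1, 2, 8} are pairwise adjacent, and any tree decomposition puts a clique entirely inside one bag — forcing width ≥ 2. Combining the bounds, tw(G) = 2.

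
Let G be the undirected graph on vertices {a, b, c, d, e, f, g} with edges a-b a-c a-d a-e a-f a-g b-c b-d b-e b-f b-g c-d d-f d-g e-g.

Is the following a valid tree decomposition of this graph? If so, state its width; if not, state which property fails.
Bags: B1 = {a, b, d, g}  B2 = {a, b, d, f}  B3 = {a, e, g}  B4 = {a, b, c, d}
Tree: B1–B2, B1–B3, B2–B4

A tree decomposition must satisfy three properties: every vertex lies in some bag; for every edge, both endpoints lie together in some bag; and for every vertex, the bags containing it form a connected subtree. Here edge (b,e) lies in no bag, so the decomposition is invalid.

No — edge (b,e) lies in no bag.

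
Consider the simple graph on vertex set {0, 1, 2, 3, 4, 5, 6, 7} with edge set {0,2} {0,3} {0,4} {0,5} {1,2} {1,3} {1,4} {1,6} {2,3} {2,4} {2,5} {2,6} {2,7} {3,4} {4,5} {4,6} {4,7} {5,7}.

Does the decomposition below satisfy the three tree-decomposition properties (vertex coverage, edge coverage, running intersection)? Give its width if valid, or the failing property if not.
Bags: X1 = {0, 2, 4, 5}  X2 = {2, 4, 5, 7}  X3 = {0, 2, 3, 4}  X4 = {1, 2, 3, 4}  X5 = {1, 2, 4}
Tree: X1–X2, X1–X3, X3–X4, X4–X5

A tree decomposition must satisfy three properties: every vertex lies in some bag; for every edge, both endpoints lie together in some bag; and for every vertex, the bags containing it form a connected subtree. Here vertex 6 appears in no bag, so the decomposition is invalid.

No — vertex 6 appears in no bag.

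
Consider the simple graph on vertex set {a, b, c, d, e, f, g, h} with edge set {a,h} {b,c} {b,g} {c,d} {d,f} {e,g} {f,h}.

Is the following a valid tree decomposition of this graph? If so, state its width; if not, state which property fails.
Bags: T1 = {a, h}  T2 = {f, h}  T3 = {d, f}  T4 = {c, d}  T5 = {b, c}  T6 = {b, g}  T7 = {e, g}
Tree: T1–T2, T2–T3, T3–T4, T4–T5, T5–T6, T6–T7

Checking the three conditions: (i) the bags cover all of {a, b, c, d, e, f, g, h}; (ii) for each edge, some bag contains both endpoints; (iii) the bags containing any fixed vertex form a subtree. All hold, so the decomposition is valid with width 2 − 1 = 1.

Yes; width 1.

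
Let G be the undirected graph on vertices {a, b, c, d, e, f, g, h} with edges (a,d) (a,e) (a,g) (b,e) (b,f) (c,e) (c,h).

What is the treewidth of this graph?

1

A width-1 tree decomposition is:
Bags: B1 = {a, e}  B2 = {b, e}  B3 = {b, f}  B4 = {c, e}  B5 = {a, d}  B6 = {c, h}  B7 = {a, g}
Tree: B1–B2, B2–B3, B1–B4, B1–B5, B4–B6, B1–B7
Each bag holds 2 vertices, so the decomposition has width 1, which upper-bounds the treewidth. G has an edge, so its treewidth is at least 1. The upper and lower bounds meet at 1, so that is the treewidth.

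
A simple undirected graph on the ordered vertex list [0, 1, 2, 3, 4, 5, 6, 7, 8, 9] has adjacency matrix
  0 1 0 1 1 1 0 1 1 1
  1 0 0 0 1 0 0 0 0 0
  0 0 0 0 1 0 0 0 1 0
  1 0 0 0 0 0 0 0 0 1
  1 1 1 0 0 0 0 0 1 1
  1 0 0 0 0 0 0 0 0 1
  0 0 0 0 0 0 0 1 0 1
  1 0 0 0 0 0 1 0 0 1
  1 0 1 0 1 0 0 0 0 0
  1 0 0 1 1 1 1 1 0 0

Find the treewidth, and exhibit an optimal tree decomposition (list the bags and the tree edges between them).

Treewidth 2.
Bags: B1 = {0, 4, 9}  B2 = {0, 7, 9}  B3 = {0, 5, 9}  B4 = {6, 7, 9}  B5 = {0, 4, 8}  B6 = {0, 1, 4}  B7 = {2, 4, 8}  B8 = {0, 3, 9}
Tree: B1–B2, B2–B3, B2–B4, B1–B5, B1–B6, B5–B7, B1–B8

Each bag holds 3 vertices, so the decomposition has width 2, which upper-bounds the treewidth. On the other hand G contains the 3-clique {0, 4, 8}. A clique must lie in a single bag of any decomposition, so no decomposition can have width below 2. Combining the bounds, tw(G) = 2.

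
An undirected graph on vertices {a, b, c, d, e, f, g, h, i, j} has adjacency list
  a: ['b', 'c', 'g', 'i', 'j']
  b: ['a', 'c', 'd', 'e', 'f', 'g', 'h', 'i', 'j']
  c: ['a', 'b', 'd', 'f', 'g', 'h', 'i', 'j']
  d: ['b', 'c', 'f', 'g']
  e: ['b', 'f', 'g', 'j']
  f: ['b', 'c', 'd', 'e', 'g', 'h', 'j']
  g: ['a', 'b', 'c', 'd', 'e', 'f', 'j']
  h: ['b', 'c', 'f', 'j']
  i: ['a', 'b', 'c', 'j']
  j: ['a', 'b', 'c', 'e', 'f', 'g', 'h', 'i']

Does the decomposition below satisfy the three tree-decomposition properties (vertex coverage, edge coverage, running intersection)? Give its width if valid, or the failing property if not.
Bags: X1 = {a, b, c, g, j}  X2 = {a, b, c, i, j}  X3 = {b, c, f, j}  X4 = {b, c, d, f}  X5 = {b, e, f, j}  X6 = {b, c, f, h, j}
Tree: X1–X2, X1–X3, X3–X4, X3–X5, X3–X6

A tree decomposition must satisfy three properties: every vertex lies in some bag; for every edge, both endpoints lie together in some bag; and for every vertex, the bags containing it form a connected subtree. Here edge (g,f) lies in no bag, so the decomposition is invalid.

No — edge (g,f) lies in no bag.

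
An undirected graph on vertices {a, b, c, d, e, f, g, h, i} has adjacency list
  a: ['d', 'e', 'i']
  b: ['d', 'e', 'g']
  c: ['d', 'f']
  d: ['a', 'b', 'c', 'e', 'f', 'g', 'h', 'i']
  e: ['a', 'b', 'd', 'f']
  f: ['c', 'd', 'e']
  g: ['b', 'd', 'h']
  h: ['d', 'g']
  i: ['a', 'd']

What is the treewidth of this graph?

2

A width-2 tree decomposition is:
Bags: B1 = {b, d, e}  B2 = {b, d, g}  B3 = {a, d, e}  B4 = {d, e, f}  B5 = {a, d, i}  B6 = {d, g, h}  B7 = {c, d, f}
Tree: B1–B2, B1–B3, B1–B4, B3–B5, B2–B6, B4–B7
Every bag has size at most 3, so the width is 3 − 1 = 2 and tw(G) ≤ 2. On the other hand G contains the 3-clique {d, g, h}. A clique must lie in a single bag of any decomposition, so no decomposition can have width below 2. The upper and lower bounds meet at 2, so that is the treewidth.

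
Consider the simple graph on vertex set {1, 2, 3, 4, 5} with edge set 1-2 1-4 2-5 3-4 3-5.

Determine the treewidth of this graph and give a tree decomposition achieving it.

Treewidth 2.
Bags: B1 = {3, 4, 5}  B2 = {2, 4, 5}  B3 = {1, 2, 4}
Tree: B1–B2, B2–B3

Every bag has size at most 3, so the width is 3 − 1 = 2 and tw(G) ≤ 2. Since 4–3–5–2–1–4 is a cycle in G, G is not acyclic. Forests are exactly the graphs of treewidth ≤ 1, so tw(G) ≥ 2. Therefore the treewidth is 2.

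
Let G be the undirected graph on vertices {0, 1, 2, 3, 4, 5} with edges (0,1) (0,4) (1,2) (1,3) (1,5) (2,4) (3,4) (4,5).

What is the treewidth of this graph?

A width-2 tree decomposition is:
Bags: B1 = {1, 3, 4}  B2 = {1, 4, 5}  B3 = {0, 1, 4}  B4 = {1, 2, 4}
Tree: B1–B2, B2–B3, B3–B4
Every bag has size at most 3, so the width is 3 − 1 = 2 and tw(G) ≤ 2. The edges 3–1–5–4–3 form a cycle, so G is not a tree and its treewidth is at least 2. Hence tw(G) = 2 exactly.

2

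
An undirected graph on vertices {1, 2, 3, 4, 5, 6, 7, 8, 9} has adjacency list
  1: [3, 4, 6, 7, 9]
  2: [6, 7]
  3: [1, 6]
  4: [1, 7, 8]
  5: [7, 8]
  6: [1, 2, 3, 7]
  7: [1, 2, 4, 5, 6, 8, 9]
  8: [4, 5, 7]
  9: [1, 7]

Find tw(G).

2

A width-2 tree decomposition is:
Bags: B1 = {1, 4, 7}  B2 = {1, 6, 7}  B3 = {4, 7, 8}  B4 = {2, 6, 7}  B5 = {1, 3, 6}  B6 = {1, 7, 9}  B7 = {5, 7, 8}
Tree: B1–B2, B1–B3, B2–B4, B2–B5, B2–B6, B3–B7
The largest bag has 3 vertices, giving width 2; this decomposition certifies tw(G) ≤ 2. On the other hand G contains the 3-clique {1, 3, 6}. A clique must lie in a single bag of any decomposition, so no decomposition can have width below 2. Therefore the treewidth is 2.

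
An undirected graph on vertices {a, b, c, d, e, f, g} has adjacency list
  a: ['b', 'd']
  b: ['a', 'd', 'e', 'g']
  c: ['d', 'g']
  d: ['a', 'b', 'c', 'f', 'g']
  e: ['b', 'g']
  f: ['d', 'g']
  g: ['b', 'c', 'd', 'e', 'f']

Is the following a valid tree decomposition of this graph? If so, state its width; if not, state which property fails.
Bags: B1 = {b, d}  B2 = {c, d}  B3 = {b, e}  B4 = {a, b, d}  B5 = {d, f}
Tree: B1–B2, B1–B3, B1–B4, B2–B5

No — vertex g appears in no bag.

A tree decomposition must satisfy three properties: every vertex lies in some bag; for every edge, both endpoints lie together in some bag; and for every vertex, the bags containing it form a connected subtree. Here vertex g appears in no bag, so the decomposition is invalid.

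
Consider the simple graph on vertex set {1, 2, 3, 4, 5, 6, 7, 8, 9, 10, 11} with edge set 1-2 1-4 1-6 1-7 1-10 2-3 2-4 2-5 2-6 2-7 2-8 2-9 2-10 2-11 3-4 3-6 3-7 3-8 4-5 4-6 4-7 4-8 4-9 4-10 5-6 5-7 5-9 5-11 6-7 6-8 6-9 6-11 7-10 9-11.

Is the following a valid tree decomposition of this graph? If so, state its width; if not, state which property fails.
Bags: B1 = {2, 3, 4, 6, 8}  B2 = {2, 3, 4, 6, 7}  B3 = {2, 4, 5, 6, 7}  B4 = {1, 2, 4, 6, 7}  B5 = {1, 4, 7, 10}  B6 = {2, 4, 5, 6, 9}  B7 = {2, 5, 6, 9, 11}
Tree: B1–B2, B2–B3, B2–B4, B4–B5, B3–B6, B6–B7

No — edge (2,10) lies in no bag.

A tree decomposition must satisfy three properties: every vertex lies in some bag; for every edge, both endpoints lie together in some bag; and for every vertex, the bags containing it form a connected subtree. Here edge (2,10) lies in no bag, so the decomposition is invalid.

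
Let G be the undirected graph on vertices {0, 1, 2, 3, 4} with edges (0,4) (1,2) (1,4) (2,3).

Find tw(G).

1

A width-1 tree decomposition is:
Bags: B1 = {1, 2}  B2 = {1, 4}  B3 = {2, 3}  B4 = {0, 4}
Tree: B1–B2, B1–B3, B2–B4
Every bag has size at most 2, so the width is 2 − 1 = 1 and tw(G) ≤ 1. Since G has at least one edge (e.g. 2–1), it is not an edgeless graph, so tw(G) ≥ 1. Therefore the treewidth is 1.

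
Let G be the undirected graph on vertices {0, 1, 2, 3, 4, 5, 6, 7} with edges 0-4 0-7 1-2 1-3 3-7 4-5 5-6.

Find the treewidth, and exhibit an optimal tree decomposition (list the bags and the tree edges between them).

Treewidth 1.
One optimal decomposition is:
Bags: B1 = {1, 2}  B2 = {1, 3}  B3 = {3, 7}  B4 = {0, 7}  B5 = {0, 4}  B6 = {4, 5}  B7 = {5, 6}
Tree: B1–B2, B2–B3, B3–B4, B4–B5, B5–B6, B6–B7

Every bag has size at most 2, so the width is 2 − 1 = 1 and tw(G) ≤ 1. Since G has at least one edge (e.g. 2–1), it is not an edgeless graph, so tw(G) ≥ 1. Therefore the treewidth is 1.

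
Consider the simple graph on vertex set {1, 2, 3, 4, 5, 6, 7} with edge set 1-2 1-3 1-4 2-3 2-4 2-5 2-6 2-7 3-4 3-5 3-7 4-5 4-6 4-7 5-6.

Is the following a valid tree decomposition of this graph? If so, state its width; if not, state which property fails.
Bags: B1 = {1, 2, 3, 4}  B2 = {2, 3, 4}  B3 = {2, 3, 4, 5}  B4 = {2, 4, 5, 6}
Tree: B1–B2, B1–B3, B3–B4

A tree decomposition must satisfy three properties: every vertex lies in some bag; for every edge, both endpoints lie together in some bag; and for every vertex, the bags containing it form a connected subtree. Here vertex 7 appears in no bag, so the decomposition is invalid.

No — vertex 7 appears in no bag.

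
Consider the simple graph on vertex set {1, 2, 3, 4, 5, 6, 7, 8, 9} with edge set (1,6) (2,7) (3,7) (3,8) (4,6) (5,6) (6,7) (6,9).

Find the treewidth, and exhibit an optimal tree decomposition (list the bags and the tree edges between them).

Treewidth 1.
One such decomposition:
Bags: B1 = {4, 6}  B2 = {6, 9}  B3 = {6, 7}  B4 = {5, 6}  B5 = {3, 7}  B6 = {2, 7}  B7 = {1, 6}  B8 = {3, 8}
Tree: B1–B2, B2–B3, B3–B4, B3–B5, B3–B6, B4–B7, B5–B8

Every bag has size at most 2, so the width is 2 − 1 = 1 and tw(G) ≤ 1. G has an edge, so its treewidth is at least 1. Therefore the treewidth is 1.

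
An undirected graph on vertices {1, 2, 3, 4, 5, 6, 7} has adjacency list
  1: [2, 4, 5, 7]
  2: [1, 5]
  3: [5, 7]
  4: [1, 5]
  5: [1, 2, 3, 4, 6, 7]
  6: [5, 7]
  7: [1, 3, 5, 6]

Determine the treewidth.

A width-2 tree decomposition is:
Bags: B1 = {1, 2, 5}  B2 = {1, 5, 7}  B3 = {1, 4, 5}  B4 = {3, 5, 7}  B5 = {5, 6, 7}
Tree: B1–B2, B1–B3, B2–B4, B2–B5
The largest bag has 3 vertices, giving width 2; this decomposition certifies tw(G) ≤ 2. Conversely, {1, 2, 5} is a clique of size 3, and the vertices of any clique must share a bag in every tree decomposition; so some bag has ≥ 3 vertices and tw(G) ≥ 2. The upper and lower bounds meet at 2, so that is the treewidth.

2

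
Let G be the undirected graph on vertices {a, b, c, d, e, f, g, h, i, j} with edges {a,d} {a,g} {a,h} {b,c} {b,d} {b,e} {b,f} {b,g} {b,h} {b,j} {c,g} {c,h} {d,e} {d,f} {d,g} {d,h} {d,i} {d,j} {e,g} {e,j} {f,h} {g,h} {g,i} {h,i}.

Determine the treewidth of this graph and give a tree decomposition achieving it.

Treewidth 3.
One optimal decomposition is:
Bags: B1 = {b, d, g, h}  B2 = {a, d, g, h}  B3 = {b, d, e, g}  B4 = {b, d, f, h}  B5 = {b, c, g, h}  B6 = {b, d, e, j}  B7 = {d, g, h, i}
Tree: B1–B2, B1–B3, B1–B4, B1–B5, B3–B6, B2–B7

Every bag has size at most 4, so the width is 4 − 1 = 3 and tw(G) ≤ 3. On the other hand G contains the 4-clique {b, d, e, g}. A clique must lie in a single bag of any decomposition, so no decomposition can have width below 3. Therefore the treewidth is 3.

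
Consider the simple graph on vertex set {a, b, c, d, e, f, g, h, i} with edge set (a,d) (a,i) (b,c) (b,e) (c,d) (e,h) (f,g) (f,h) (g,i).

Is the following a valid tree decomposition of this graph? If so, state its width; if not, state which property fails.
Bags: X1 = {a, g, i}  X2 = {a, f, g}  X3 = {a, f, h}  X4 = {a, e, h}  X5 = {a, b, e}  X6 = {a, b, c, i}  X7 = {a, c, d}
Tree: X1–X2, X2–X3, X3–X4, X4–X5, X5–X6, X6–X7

A tree decomposition must satisfy three properties: every vertex lies in some bag; for every edge, both endpoints lie together in some bag; and for every vertex, the bags containing it form a connected subtree. Here bags containing vertex i are not connected in the tree, so the decomposition is invalid.

No — bags containing vertex i are not connected in the tree.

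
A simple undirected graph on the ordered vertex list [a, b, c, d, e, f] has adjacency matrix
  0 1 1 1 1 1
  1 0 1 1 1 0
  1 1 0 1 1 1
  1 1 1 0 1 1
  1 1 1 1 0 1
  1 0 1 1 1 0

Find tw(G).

4

A width-4 tree decomposition is:
Bags: B1 = {a, c, d, e, f}  B2 = {a, b, c, d, e}
Tree: B1–B2
Each bag holds 5 vertices, so the decomposition has width 4, which upper-bounds the treewidth. Conversely, {a, c, d, e, f} is a clique of size 5, and the vertices of any clique must share a bag in every tree decomposition; so some bag has ≥ 5 vertices and tw(G) ≥ 4. Therefore the treewidth is 4.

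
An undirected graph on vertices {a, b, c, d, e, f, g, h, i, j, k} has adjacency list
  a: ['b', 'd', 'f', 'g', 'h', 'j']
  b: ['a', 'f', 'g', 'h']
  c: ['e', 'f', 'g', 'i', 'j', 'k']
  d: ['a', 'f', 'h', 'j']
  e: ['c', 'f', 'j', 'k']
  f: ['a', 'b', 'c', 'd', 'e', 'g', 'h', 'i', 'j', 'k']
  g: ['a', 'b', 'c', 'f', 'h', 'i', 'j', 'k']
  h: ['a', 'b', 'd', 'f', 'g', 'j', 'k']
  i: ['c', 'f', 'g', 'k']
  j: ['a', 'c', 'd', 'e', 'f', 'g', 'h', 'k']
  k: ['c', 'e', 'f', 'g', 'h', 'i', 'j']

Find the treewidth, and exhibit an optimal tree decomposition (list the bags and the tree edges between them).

Treewidth 4.
One such decomposition:
Bags: B1 = {a, f, g, h, j}  B2 = {a, b, f, g, h}  B3 = {a, d, f, h, j}  B4 = {f, g, h, j, k}  B5 = {c, f, g, j, k}  B6 = {c, e, f, j, k}  B7 = {c, f, g, i, k}
Tree: B1–B2, B1–B3, B1–B4, B4–B5, B5–B6, B5–B7

The largest bag has 5 vertices, giving width 4; this decomposition certifies tw(G) ≤ 4. Conversely, {a, d, f, h, j} is a clique of size 5, and the vertices of any clique must share a bag in every tree decomposition; so some bag has ≥ 5 vertices and tw(G) ≥ 4. Combining the bounds, tw(G) = 4.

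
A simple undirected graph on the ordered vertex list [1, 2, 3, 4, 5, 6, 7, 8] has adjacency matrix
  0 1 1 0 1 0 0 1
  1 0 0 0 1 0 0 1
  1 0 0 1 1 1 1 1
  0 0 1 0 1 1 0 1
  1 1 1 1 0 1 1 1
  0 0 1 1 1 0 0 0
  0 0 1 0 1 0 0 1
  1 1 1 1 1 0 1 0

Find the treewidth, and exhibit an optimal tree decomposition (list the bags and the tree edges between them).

Treewidth 3.
One such decomposition:
Bags: B1 = {3, 4, 5, 8}  B2 = {3, 4, 5, 6}  B3 = {3, 5, 7, 8}  B4 = {1, 3, 5, 8}  B5 = {1, 2, 5, 8}
Tree: B1–B2, B1–B3, B1–B4, B4–B5

Each bag holds 4 vertices, so the decomposition has width 3, which upper-bounds the treewidth. Conversely, {1, 2, 5, 8} is a clique of size 4, and the vertices of any clique must share a bag in every tree decomposition; so some bag has ≥ 4 vertices and tw(G) ≥ 3. Hence tw(G) = 3 exactly.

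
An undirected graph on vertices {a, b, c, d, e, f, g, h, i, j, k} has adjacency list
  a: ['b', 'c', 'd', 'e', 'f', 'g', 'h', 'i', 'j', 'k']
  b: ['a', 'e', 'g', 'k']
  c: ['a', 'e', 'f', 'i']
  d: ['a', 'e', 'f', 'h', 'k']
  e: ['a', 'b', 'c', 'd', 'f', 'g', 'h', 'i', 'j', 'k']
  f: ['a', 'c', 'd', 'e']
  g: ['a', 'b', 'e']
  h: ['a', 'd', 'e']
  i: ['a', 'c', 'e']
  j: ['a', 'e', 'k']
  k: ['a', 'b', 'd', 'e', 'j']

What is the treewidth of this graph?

3

A width-3 tree decomposition is:
Bags: B1 = {a, d, e, h}  B2 = {a, d, e, k}  B3 = {a, b, e, k}  B4 = {a, e, j, k}  B5 = {a, d, e, f}  B6 = {a, c, e, f}  B7 = {a, c, e, i}  B8 = {a, b, e, g}
Tree: B1–B2, B2–B3, B3–B4, B2–B5, B5–B6, B6–B7, B3–B8
Every bag has size at most 4, so the width is 4 − 1 = 3 and tw(G) ≤ 3. For the lower bound, the 4 vertices {a, d, e, h} are pairwise adjacent, and any tree decomposition puts a clique entirely inside one bag — forcing width ≥ 3. Hence tw(G) = 3 exactly.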